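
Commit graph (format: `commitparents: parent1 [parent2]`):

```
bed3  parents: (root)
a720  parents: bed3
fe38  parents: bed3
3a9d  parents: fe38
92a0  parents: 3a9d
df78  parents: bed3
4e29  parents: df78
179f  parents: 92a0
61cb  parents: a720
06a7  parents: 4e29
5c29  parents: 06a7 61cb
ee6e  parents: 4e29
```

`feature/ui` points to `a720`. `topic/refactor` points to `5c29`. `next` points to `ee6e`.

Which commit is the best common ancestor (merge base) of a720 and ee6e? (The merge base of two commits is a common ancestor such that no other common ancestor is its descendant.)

bed3

Ancestors of a720: {a720, bed3}.
Ancestors of ee6e: {4e29, bed3, df78, ee6e}.
Common ancestors: {bed3}.
The only common ancestor is bed3, so it is the merge base.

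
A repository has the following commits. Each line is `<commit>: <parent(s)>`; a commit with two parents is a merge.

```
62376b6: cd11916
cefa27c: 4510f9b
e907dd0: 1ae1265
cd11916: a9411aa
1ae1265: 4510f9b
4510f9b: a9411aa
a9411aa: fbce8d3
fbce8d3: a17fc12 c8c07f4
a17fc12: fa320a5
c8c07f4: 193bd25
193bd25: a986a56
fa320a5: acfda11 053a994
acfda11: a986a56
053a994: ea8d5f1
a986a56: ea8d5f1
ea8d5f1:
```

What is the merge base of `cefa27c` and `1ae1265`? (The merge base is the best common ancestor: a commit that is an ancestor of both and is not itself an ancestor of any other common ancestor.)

4510f9b

Ancestors of cefa27c: {053a994, 193bd25, 4510f9b, a17fc12, a9411aa, a986a56, acfda11, c8c07f4, cefa27c, ea8d5f1, fa320a5, fbce8d3}.
Ancestors of 1ae1265: {053a994, 193bd25, 1ae1265, 4510f9b, a17fc12, a9411aa, a986a56, acfda11, c8c07f4, ea8d5f1, fa320a5, fbce8d3}.
Common ancestors: {053a994, 193bd25, 4510f9b, a17fc12, a9411aa, a986a56, acfda11, c8c07f4, ea8d5f1, fa320a5, fbce8d3}.
Among these, 4510f9b is not an ancestor of any other common ancestor — it is the merge base.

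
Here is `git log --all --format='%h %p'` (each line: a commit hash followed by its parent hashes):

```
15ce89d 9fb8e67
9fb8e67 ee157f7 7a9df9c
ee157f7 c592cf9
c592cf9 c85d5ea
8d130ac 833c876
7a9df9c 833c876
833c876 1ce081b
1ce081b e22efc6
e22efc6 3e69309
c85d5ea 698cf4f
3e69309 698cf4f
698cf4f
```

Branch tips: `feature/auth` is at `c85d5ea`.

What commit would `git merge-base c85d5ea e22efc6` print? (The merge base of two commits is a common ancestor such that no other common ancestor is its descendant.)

Ancestors of c85d5ea: {698cf4f, c85d5ea}.
Ancestors of e22efc6: {3e69309, 698cf4f, e22efc6}.
Common ancestors: {698cf4f}.
The only common ancestor is 698cf4f, so it is the merge base.

698cf4f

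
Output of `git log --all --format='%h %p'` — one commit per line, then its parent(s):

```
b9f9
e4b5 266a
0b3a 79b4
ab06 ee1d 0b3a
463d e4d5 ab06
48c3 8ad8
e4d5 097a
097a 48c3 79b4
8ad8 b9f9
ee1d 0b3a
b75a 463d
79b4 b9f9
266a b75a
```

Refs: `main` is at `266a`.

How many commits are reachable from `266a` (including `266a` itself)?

Walking parent pointers from 266a: reachable set = {097a, 0b3a, 266a, 463d, 48c3, 79b4, 8ad8, ab06, b75a, b9f9, e4d5, ee1d}.
That is 12 commits.

12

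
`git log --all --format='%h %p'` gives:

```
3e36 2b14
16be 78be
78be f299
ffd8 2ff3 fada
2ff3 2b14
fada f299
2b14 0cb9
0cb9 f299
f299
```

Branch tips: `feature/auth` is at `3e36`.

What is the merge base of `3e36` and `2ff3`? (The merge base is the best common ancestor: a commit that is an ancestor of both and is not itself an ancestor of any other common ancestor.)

2b14

Ancestors of 3e36: {0cb9, 2b14, 3e36, f299}.
Ancestors of 2ff3: {0cb9, 2b14, 2ff3, f299}.
Common ancestors: {0cb9, 2b14, f299}.
Among these, 2b14 is not an ancestor of any other common ancestor — it is the merge base.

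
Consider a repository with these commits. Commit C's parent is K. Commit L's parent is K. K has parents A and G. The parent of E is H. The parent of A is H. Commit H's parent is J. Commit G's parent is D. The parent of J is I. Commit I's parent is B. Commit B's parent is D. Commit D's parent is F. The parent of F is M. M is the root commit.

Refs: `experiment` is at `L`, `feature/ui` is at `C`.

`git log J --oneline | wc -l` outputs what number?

6

Walking parent pointers from J: reachable set = {B, D, F, I, J, M}.
That is 6 commits.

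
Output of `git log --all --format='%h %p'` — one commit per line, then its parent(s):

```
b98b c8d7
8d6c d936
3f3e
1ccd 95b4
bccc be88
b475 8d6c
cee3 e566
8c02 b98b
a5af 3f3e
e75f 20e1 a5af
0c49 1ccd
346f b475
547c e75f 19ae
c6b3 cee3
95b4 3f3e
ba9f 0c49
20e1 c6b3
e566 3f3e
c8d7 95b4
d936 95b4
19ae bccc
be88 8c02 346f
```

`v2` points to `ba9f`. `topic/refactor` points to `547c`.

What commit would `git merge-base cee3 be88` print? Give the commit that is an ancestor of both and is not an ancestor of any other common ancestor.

Ancestors of cee3: {3f3e, cee3, e566}.
Ancestors of be88: {346f, 3f3e, 8c02, 8d6c, 95b4, b475, b98b, be88, c8d7, d936}.
Common ancestors: {3f3e}.
The only common ancestor is 3f3e, so it is the merge base.

3f3e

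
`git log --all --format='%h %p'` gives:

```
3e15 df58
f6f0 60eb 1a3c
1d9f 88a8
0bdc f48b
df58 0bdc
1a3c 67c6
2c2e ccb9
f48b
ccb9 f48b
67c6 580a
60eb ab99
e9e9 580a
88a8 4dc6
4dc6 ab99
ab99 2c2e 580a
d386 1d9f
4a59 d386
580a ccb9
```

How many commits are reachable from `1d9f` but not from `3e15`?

Reachable from 1d9f: {1d9f, 2c2e, 4dc6, 580a, 88a8, ab99, ccb9, f48b}.
Reachable from 3e15: {0bdc, 3e15, df58, f48b}.
In 1d9f's history but not 3e15's: {1d9f, 2c2e, 4dc6, 580a, 88a8, ab99, ccb9} — 7 commits.

7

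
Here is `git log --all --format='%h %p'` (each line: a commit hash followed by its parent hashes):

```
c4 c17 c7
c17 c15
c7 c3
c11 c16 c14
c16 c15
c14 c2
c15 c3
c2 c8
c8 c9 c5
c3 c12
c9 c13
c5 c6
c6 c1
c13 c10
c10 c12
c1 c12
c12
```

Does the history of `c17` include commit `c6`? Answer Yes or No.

No

Ancestors of c17: {c12, c15, c17, c3}.
c6 is not in that set, so it is not an ancestor of c17.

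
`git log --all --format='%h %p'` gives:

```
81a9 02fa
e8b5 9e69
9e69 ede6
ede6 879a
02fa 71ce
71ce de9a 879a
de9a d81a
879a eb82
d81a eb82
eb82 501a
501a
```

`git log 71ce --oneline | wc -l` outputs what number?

Walking parent pointers from 71ce: reachable set = {501a, 71ce, 879a, d81a, de9a, eb82}.
That is 6 commits.

6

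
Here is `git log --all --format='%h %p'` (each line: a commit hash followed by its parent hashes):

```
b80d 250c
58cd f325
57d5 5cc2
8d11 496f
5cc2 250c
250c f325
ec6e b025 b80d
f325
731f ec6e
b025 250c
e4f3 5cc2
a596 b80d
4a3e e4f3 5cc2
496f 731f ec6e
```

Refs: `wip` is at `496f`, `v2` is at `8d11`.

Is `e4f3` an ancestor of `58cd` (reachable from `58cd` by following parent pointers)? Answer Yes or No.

No

Ancestors of 58cd: {58cd, f325}.
e4f3 is not in that set, so it is not an ancestor of 58cd.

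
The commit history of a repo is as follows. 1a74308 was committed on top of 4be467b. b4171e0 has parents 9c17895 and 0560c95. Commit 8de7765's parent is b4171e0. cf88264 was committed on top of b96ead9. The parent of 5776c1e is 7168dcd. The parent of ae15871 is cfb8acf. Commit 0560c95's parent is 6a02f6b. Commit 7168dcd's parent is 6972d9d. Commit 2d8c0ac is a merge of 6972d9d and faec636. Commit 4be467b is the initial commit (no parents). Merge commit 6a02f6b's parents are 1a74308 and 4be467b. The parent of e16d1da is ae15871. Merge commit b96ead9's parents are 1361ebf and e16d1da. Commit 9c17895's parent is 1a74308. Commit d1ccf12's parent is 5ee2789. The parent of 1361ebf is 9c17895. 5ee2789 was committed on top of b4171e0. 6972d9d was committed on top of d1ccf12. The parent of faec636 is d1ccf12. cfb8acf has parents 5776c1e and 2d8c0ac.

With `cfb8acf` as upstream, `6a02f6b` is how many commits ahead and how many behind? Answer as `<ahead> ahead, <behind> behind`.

0 ahead, 11 behind

Reachable from 6a02f6b: {1a74308, 4be467b, 6a02f6b}.
Reachable from cfb8acf: {0560c95, 1a74308, 2d8c0ac, 4be467b, 5776c1e, 5ee2789, 6972d9d, 6a02f6b, 7168dcd, 9c17895, b4171e0, cfb8acf, d1ccf12, faec636}.
Only in 6a02f6b's history (ahead): {} — 0.
Only in cfb8acf's history (behind): {0560c95, 2d8c0ac, 5776c1e, 5ee2789, 6972d9d, 7168dcd, 9c17895, b4171e0, cfb8acf, d1ccf12, faec636} — 11.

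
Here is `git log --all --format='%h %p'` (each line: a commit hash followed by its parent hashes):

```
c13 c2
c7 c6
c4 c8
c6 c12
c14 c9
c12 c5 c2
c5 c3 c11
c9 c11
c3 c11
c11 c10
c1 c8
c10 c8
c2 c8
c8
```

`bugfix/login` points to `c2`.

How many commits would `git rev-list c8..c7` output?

Reachable from c7: {c10, c11, c12, c2, c3, c5, c6, c7, c8}.
Reachable from c8: {c8}.
In c7's history but not c8's: {c10, c11, c12, c2, c3, c5, c6, c7} — 8 commits.

8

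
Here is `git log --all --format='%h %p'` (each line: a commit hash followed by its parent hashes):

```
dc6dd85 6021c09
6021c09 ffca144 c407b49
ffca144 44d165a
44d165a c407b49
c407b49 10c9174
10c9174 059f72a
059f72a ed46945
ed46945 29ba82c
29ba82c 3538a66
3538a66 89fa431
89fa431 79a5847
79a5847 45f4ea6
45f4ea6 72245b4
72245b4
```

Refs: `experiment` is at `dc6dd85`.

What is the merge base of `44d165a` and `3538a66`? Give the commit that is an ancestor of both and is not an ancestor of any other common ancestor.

3538a66

Ancestors of 44d165a: {059f72a, 10c9174, 29ba82c, 3538a66, 44d165a, 45f4ea6, 72245b4, 79a5847, 89fa431, c407b49, ed46945}.
Ancestors of 3538a66: {3538a66, 45f4ea6, 72245b4, 79a5847, 89fa431}.
Common ancestors: {3538a66, 45f4ea6, 72245b4, 79a5847, 89fa431}.
Among these, 3538a66 is not an ancestor of any other common ancestor — it is the merge base.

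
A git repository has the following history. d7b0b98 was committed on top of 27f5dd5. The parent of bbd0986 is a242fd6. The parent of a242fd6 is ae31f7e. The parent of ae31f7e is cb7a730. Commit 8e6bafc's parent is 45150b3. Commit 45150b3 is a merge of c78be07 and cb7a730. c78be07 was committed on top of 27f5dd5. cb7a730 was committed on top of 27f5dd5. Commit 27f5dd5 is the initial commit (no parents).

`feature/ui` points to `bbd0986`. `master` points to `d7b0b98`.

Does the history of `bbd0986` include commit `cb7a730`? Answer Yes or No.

Ancestors of bbd0986 (commits reachable by following parents): {27f5dd5, a242fd6, ae31f7e, bbd0986, cb7a730}.
cb7a730 is in that set, so it is an ancestor of bbd0986.

Yes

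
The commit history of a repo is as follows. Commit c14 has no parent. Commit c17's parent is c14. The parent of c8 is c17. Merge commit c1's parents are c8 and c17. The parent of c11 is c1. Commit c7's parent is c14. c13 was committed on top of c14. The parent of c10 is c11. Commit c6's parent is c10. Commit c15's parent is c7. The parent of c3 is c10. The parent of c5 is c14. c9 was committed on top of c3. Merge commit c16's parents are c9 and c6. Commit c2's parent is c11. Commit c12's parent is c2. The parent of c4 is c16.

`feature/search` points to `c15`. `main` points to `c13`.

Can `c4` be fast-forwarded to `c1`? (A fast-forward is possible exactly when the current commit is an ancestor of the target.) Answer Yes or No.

No

A fast-forward from c4 to c1 is possible iff c4 is an ancestor of c1.
Ancestors of c1: {c1, c14, c17, c8}.
c4 is not among them, so fast-forward is not possible.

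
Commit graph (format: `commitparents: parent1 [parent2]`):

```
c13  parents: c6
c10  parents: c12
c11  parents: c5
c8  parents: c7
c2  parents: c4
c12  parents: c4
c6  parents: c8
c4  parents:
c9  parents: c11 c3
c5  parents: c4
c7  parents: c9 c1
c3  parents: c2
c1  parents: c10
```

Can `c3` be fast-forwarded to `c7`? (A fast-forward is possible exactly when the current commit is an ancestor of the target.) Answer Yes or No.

A fast-forward from c3 to c7 is possible iff c3 is an ancestor of c7.
Ancestors of c7: {c1, c10, c11, c12, c2, c3, c4, c5, c7, c9}.
c3 is among them, so fast-forward is possible.

Yes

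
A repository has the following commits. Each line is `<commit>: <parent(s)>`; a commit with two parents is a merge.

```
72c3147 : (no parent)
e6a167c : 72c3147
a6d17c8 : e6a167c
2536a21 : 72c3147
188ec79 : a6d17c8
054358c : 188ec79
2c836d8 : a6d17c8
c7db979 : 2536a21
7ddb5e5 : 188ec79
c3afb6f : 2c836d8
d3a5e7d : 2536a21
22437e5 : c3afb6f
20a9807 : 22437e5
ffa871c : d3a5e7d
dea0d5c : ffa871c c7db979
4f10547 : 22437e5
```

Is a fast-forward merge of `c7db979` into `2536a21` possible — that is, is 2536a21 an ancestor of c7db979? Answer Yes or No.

Yes

A fast-forward from 2536a21 to c7db979 is possible iff 2536a21 is an ancestor of c7db979.
Ancestors of c7db979: {2536a21, 72c3147, c7db979}.
2536a21 is among them, so fast-forward is possible.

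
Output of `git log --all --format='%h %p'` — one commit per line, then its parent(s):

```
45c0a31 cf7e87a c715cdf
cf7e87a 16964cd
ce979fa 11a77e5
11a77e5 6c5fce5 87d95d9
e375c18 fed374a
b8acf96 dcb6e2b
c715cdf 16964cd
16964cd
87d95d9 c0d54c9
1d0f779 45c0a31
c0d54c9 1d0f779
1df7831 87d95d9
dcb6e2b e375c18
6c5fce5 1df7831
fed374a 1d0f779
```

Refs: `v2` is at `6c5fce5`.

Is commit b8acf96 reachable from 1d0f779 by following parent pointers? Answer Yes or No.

Ancestors of 1d0f779: {16964cd, 1d0f779, 45c0a31, c715cdf, cf7e87a}.
b8acf96 is not in that set, so it is not an ancestor of 1d0f779.

No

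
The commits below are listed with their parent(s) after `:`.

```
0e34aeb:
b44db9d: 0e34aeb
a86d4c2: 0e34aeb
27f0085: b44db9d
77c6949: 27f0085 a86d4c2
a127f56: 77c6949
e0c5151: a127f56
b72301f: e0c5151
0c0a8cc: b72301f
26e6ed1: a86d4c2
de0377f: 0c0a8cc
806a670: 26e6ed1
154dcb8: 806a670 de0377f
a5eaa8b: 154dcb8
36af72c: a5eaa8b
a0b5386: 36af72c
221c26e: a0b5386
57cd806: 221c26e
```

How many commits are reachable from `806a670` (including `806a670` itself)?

Walking parent pointers from 806a670: reachable set = {0e34aeb, 26e6ed1, 806a670, a86d4c2}.
That is 4 commits.

4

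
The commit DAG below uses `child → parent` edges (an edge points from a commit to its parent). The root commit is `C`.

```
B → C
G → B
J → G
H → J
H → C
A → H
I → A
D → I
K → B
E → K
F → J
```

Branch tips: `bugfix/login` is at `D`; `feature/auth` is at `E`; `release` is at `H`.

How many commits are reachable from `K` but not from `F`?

1

Reachable from K: {B, C, K}.
Reachable from F: {B, C, F, G, J}.
In K's history but not F's: {K} — 1 commit.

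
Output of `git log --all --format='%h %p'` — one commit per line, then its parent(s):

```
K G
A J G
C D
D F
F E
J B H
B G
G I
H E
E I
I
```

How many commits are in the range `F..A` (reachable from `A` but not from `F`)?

Reachable from A: {A, B, E, G, H, I, J}.
Reachable from F: {E, F, I}.
In A's history but not F's: {A, B, G, H, J} — 5 commits.

5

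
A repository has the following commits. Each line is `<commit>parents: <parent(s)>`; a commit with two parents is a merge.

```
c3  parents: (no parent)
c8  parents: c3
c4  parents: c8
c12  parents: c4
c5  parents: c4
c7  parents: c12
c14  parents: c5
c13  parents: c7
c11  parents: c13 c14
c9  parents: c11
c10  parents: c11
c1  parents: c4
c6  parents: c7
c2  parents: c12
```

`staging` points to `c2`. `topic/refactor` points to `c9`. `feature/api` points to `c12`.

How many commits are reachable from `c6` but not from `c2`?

2

Reachable from c6: {c12, c3, c4, c6, c7, c8}.
Reachable from c2: {c12, c2, c3, c4, c8}.
In c6's history but not c2's: {c6, c7} — 2 commits.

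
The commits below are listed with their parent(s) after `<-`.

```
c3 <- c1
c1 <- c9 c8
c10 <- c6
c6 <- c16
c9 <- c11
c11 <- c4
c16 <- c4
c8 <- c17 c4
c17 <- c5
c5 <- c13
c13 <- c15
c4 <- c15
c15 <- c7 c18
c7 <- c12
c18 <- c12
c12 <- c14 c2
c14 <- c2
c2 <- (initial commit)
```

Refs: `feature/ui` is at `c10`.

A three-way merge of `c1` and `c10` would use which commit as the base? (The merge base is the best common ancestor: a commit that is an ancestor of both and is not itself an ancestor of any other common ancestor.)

c4

Ancestors of c1: {c1, c11, c12, c13, c14, c15, c17, c18, c2, c4, c5, c7, c8, c9}.
Ancestors of c10: {c10, c12, c14, c15, c16, c18, c2, c4, c6, c7}.
Common ancestors: {c12, c14, c15, c18, c2, c4, c7}.
Among these, c4 is not an ancestor of any other common ancestor — it is the merge base.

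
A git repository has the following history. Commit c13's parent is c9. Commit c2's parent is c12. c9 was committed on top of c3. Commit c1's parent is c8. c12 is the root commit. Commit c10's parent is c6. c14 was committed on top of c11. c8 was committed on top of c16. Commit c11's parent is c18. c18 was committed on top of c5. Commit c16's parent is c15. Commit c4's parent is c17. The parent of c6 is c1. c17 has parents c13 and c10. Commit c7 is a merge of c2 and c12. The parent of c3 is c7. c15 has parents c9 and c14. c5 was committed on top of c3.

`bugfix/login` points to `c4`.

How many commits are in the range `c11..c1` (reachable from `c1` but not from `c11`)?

6

Reachable from c1: {c1, c11, c12, c14, c15, c16, c18, c2, c3, c5, c7, c8, c9}.
Reachable from c11: {c11, c12, c18, c2, c3, c5, c7}.
In c1's history but not c11's: {c1, c14, c15, c16, c8, c9} — 6 commits.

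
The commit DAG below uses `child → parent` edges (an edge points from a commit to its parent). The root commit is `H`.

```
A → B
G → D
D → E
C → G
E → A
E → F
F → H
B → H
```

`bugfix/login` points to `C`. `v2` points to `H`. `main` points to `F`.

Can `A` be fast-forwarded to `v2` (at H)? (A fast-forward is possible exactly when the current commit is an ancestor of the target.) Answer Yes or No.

A fast-forward from A to H is possible iff A is an ancestor of H.
Ancestors of H: {H}.
A is not among them, so fast-forward is not possible.

No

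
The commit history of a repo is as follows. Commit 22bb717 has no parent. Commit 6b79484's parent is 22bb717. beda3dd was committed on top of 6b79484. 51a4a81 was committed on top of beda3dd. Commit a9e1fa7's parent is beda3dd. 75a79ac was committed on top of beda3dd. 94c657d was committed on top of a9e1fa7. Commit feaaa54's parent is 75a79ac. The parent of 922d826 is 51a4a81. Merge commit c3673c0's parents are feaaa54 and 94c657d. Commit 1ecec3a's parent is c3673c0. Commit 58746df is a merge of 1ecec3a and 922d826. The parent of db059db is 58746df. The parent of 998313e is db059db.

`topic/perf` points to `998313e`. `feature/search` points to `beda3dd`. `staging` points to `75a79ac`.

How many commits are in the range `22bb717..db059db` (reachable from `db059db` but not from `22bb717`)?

12

Reachable from db059db: {1ecec3a, 22bb717, 51a4a81, 58746df, 6b79484, 75a79ac, 922d826, 94c657d, a9e1fa7, beda3dd, c3673c0, db059db, feaaa54}.
Reachable from 22bb717: {22bb717}.
In db059db's history but not 22bb717's: {1ecec3a, 51a4a81, 58746df, 6b79484, 75a79ac, 922d826, 94c657d, a9e1fa7, beda3dd, c3673c0, db059db, feaaa54} — 12 commits.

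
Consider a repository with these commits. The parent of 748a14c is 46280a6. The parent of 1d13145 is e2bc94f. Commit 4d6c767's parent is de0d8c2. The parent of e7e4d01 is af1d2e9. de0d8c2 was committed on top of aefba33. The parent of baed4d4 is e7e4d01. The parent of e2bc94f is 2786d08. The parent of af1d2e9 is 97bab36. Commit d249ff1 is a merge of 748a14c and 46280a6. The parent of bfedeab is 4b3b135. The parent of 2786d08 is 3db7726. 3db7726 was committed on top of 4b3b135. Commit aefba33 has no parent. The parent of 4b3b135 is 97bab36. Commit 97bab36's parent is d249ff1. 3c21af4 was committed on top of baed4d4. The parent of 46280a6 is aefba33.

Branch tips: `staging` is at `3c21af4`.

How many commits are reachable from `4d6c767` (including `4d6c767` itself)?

3

Walking parent pointers from 4d6c767: reachable set = {4d6c767, aefba33, de0d8c2}.
That is 3 commits.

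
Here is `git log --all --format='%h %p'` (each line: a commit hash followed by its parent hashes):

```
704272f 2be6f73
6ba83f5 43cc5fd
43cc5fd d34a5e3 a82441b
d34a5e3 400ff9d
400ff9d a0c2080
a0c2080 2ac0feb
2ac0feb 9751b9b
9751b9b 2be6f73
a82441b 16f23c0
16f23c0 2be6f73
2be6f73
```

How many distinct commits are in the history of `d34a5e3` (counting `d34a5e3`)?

6

Walking parent pointers from d34a5e3: reachable set = {2ac0feb, 2be6f73, 400ff9d, 9751b9b, a0c2080, d34a5e3}.
That is 6 commits.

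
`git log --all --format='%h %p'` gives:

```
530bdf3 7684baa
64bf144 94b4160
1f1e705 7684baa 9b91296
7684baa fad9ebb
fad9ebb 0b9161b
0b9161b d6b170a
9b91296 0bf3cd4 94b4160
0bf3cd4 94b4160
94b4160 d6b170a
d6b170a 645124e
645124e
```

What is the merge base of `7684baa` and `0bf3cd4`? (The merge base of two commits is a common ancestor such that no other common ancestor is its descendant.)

Ancestors of 7684baa: {0b9161b, 645124e, 7684baa, d6b170a, fad9ebb}.
Ancestors of 0bf3cd4: {0bf3cd4, 645124e, 94b4160, d6b170a}.
Common ancestors: {645124e, d6b170a}.
Among these, d6b170a is not an ancestor of any other common ancestor — it is the merge base.

d6b170a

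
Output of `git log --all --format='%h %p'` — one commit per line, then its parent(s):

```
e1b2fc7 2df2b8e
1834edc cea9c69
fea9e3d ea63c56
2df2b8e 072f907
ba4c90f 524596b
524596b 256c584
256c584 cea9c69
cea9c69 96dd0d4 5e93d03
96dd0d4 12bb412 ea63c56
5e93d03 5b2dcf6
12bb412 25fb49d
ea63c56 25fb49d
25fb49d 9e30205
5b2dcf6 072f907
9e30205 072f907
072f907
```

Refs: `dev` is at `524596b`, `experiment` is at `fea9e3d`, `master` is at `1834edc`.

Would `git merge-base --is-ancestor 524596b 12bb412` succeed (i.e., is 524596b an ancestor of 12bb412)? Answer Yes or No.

No

Ancestors of 12bb412: {072f907, 12bb412, 25fb49d, 9e30205}.
524596b is not in that set, so it is not an ancestor of 12bb412.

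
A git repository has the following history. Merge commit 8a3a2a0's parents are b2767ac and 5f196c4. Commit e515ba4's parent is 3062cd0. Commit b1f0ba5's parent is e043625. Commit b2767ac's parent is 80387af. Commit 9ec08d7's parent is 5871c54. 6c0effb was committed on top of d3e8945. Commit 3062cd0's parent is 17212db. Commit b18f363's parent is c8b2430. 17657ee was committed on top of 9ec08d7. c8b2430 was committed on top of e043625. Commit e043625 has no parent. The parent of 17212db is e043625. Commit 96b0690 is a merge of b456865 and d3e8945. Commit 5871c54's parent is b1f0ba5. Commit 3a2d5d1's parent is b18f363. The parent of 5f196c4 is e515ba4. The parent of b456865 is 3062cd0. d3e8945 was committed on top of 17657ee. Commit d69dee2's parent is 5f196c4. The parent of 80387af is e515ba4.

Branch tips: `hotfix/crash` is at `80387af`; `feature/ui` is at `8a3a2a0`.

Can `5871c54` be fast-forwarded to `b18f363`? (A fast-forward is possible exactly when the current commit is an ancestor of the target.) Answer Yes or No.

A fast-forward from 5871c54 to b18f363 is possible iff 5871c54 is an ancestor of b18f363.
Ancestors of b18f363: {b18f363, c8b2430, e043625}.
5871c54 is not among them, so fast-forward is not possible.

No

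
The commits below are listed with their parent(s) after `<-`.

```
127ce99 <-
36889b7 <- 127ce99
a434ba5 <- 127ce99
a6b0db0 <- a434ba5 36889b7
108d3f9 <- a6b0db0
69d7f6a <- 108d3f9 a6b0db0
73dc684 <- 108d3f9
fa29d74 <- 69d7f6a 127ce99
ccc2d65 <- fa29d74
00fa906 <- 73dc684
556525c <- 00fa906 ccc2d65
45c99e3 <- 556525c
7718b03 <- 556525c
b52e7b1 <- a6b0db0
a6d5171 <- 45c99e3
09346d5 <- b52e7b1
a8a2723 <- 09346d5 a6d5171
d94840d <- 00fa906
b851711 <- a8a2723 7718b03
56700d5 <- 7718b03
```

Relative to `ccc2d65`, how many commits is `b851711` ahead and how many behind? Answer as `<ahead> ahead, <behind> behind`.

10 ahead, 0 behind

Reachable from b851711: {00fa906, 09346d5, 108d3f9, 127ce99, 36889b7, 45c99e3, 556525c, 69d7f6a, 73dc684, 7718b03, a434ba5, a6b0db0, a6d5171, a8a2723, b52e7b1, b851711, ccc2d65, fa29d74}.
Reachable from ccc2d65: {108d3f9, 127ce99, 36889b7, 69d7f6a, a434ba5, a6b0db0, ccc2d65, fa29d74}.
Only in b851711's history (ahead): {00fa906, 09346d5, 45c99e3, 556525c, 73dc684, 7718b03, a6d5171, a8a2723, b52e7b1, b851711} — 10.
Only in ccc2d65's history (behind): {} — 0.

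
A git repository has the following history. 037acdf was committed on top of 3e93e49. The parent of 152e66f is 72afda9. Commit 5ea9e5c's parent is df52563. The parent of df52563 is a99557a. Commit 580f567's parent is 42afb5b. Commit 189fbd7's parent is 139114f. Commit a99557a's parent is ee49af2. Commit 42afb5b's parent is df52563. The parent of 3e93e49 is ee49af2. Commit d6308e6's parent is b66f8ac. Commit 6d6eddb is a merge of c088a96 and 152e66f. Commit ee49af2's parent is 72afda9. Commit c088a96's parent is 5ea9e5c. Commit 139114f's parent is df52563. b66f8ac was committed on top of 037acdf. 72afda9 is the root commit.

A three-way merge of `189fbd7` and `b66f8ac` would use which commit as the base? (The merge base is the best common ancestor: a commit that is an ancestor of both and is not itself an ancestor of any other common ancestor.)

Ancestors of 189fbd7: {139114f, 189fbd7, 72afda9, a99557a, df52563, ee49af2}.
Ancestors of b66f8ac: {037acdf, 3e93e49, 72afda9, b66f8ac, ee49af2}.
Common ancestors: {72afda9, ee49af2}.
Among these, ee49af2 is not an ancestor of any other common ancestor — it is the merge base.

ee49af2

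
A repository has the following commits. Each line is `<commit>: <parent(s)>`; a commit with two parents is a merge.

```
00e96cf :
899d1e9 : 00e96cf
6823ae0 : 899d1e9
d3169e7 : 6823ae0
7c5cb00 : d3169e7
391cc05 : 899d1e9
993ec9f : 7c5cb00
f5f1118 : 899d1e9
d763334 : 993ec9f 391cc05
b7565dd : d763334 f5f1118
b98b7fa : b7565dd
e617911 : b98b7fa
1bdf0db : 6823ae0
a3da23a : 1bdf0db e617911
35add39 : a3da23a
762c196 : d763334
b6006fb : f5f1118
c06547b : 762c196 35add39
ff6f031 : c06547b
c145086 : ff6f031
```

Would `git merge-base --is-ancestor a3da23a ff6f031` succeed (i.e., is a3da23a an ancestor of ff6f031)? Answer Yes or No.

Ancestors of ff6f031 (commits reachable by following parents): {00e96cf, 1bdf0db, 35add39, 391cc05, 6823ae0, 762c196, 7c5cb00, 899d1e9, 993ec9f, a3da23a, b7565dd, b98b7fa, c06547b, d3169e7, d763334, e617911, f5f1118, ff6f031}.
a3da23a is in that set, so it is an ancestor of ff6f031.

Yes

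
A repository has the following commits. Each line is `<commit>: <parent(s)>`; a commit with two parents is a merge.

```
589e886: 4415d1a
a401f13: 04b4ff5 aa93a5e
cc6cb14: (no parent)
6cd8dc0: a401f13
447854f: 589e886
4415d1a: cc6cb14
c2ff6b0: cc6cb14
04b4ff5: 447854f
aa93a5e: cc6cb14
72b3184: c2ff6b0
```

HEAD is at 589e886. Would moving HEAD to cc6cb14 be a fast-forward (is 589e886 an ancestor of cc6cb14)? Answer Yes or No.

No

A fast-forward from 589e886 to cc6cb14 is possible iff 589e886 is an ancestor of cc6cb14.
Ancestors of cc6cb14: {cc6cb14}.
589e886 is not among them, so fast-forward is not possible.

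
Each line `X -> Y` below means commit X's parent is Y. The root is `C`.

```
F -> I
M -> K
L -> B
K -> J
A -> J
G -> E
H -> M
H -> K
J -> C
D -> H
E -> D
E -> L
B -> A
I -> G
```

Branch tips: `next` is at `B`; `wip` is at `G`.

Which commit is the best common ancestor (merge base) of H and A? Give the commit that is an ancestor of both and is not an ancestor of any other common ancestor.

J

Ancestors of H: {C, H, J, K, M}.
Ancestors of A: {A, C, J}.
Common ancestors: {C, J}.
Among these, J is not an ancestor of any other common ancestor — it is the merge base.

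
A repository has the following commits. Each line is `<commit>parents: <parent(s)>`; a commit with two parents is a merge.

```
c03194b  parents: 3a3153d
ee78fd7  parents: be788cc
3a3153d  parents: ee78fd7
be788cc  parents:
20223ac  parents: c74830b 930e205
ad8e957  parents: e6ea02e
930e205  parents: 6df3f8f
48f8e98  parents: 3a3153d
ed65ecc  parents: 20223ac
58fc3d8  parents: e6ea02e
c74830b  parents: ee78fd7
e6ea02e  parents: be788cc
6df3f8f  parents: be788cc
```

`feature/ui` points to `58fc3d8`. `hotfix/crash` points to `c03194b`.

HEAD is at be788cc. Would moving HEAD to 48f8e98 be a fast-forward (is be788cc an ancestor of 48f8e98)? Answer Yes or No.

A fast-forward from be788cc to 48f8e98 is possible iff be788cc is an ancestor of 48f8e98.
Ancestors of 48f8e98: {3a3153d, 48f8e98, be788cc, ee78fd7}.
be788cc is among them, so fast-forward is possible.

Yes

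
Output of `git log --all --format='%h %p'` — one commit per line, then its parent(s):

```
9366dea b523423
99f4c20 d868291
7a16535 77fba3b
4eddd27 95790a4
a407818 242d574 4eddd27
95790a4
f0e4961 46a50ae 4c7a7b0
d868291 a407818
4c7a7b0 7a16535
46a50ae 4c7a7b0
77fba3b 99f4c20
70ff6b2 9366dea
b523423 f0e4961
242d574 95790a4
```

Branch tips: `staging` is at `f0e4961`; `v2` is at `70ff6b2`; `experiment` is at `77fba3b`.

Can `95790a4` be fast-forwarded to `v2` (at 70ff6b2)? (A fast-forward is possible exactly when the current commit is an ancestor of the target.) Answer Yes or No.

A fast-forward from 95790a4 to 70ff6b2 is possible iff 95790a4 is an ancestor of 70ff6b2.
Ancestors of 70ff6b2: {242d574, 46a50ae, 4c7a7b0, 4eddd27, 70ff6b2, 77fba3b, 7a16535, 9366dea, 95790a4, 99f4c20, a407818, b523423, d868291, f0e4961}.
95790a4 is among them, so fast-forward is possible.

Yes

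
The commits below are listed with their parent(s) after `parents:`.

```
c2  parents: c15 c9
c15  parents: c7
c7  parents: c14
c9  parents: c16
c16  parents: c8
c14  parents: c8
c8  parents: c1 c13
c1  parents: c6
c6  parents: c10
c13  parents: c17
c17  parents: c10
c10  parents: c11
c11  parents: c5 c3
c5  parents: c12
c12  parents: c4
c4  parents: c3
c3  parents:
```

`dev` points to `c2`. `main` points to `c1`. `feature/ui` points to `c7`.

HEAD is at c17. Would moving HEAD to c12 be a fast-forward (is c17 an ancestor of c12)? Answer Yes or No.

A fast-forward from c17 to c12 is possible iff c17 is an ancestor of c12.
Ancestors of c12: {c12, c3, c4}.
c17 is not among them, so fast-forward is not possible.

No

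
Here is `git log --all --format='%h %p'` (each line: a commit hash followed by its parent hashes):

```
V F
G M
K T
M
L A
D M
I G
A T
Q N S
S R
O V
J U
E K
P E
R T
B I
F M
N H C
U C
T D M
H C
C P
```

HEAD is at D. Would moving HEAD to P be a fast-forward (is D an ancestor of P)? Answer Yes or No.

Yes

A fast-forward from D to P is possible iff D is an ancestor of P.
Ancestors of P: {D, E, K, M, P, T}.
D is among them, so fast-forward is possible.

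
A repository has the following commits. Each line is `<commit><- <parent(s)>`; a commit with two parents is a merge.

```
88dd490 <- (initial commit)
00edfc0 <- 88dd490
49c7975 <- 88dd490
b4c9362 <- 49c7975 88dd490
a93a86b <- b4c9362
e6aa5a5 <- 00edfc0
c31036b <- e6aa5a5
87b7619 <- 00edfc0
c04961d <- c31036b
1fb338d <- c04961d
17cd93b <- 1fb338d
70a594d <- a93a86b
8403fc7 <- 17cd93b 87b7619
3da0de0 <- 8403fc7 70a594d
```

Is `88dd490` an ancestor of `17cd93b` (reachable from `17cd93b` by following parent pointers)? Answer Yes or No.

Yes

Ancestors of 17cd93b (commits reachable by following parents): {00edfc0, 17cd93b, 1fb338d, 88dd490, c04961d, c31036b, e6aa5a5}.
88dd490 is in that set, so it is an ancestor of 17cd93b.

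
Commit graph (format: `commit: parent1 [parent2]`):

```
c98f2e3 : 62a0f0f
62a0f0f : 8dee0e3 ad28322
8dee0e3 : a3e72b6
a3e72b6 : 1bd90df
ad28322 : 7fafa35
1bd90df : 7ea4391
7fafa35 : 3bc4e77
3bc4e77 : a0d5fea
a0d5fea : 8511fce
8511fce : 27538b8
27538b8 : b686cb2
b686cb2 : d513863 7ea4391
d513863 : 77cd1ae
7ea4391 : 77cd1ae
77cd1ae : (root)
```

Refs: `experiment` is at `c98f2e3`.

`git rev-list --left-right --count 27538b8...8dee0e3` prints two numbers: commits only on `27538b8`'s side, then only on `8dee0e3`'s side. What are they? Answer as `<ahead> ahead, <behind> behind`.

Reachable from 27538b8: {27538b8, 77cd1ae, 7ea4391, b686cb2, d513863}.
Reachable from 8dee0e3: {1bd90df, 77cd1ae, 7ea4391, 8dee0e3, a3e72b6}.
Only in 27538b8's history (ahead): {27538b8, b686cb2, d513863} — 3.
Only in 8dee0e3's history (behind): {1bd90df, 8dee0e3, a3e72b6} — 3.

3 ahead, 3 behind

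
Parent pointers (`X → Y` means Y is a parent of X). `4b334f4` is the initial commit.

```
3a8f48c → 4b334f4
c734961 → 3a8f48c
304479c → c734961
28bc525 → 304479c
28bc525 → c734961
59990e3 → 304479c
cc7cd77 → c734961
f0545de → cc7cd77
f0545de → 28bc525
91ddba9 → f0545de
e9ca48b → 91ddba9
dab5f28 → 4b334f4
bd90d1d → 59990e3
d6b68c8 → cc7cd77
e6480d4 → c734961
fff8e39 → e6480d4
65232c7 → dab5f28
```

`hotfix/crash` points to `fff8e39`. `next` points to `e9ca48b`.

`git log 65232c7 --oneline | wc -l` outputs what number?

Walking parent pointers from 65232c7: reachable set = {4b334f4, 65232c7, dab5f28}.
That is 3 commits.

3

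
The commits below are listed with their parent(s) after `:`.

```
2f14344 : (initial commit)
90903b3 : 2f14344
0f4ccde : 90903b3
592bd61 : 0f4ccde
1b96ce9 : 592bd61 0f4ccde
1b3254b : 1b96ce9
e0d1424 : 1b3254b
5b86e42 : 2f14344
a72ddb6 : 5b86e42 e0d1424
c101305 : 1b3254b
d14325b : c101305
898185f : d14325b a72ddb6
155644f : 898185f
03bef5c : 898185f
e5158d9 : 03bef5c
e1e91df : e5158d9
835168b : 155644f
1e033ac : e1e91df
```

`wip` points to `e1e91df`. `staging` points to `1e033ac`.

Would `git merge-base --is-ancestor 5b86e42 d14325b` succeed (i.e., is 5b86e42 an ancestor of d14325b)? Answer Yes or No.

No

Ancestors of d14325b: {0f4ccde, 1b3254b, 1b96ce9, 2f14344, 592bd61, 90903b3, c101305, d14325b}.
5b86e42 is not in that set, so it is not an ancestor of d14325b.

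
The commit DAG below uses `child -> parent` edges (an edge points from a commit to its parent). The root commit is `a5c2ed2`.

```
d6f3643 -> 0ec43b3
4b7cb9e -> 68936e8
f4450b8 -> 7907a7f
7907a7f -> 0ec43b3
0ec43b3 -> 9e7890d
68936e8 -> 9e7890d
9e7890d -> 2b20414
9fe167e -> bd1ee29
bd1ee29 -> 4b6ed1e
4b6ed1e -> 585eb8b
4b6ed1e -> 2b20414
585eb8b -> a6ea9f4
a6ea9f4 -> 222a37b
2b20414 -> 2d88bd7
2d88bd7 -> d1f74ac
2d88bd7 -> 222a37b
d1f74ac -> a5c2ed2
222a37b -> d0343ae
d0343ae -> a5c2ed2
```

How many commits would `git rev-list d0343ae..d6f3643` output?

Reachable from d6f3643: {0ec43b3, 222a37b, 2b20414, 2d88bd7, 9e7890d, a5c2ed2, d0343ae, d1f74ac, d6f3643}.
Reachable from d0343ae: {a5c2ed2, d0343ae}.
In d6f3643's history but not d0343ae's: {0ec43b3, 222a37b, 2b20414, 2d88bd7, 9e7890d, d1f74ac, d6f3643} — 7 commits.

7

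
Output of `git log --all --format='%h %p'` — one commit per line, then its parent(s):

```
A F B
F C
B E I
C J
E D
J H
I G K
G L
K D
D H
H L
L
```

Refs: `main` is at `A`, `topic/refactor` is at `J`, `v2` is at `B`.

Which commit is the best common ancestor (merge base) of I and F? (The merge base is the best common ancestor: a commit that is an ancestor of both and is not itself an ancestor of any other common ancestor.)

Ancestors of I: {D, G, H, I, K, L}.
Ancestors of F: {C, F, H, J, L}.
Common ancestors: {H, L}.
Among these, H is not an ancestor of any other common ancestor — it is the merge base.

H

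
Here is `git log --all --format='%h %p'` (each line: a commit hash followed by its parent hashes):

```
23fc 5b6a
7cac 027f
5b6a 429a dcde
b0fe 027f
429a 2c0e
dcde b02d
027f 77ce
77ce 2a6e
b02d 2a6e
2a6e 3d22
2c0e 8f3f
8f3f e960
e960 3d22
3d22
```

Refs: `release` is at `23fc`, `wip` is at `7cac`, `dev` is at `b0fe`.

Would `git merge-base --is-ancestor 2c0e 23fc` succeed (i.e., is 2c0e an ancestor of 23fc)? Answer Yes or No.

Yes

Ancestors of 23fc (commits reachable by following parents): {23fc, 2a6e, 2c0e, 3d22, 429a, 5b6a, 8f3f, b02d, dcde, e960}.
2c0e is in that set, so it is an ancestor of 23fc.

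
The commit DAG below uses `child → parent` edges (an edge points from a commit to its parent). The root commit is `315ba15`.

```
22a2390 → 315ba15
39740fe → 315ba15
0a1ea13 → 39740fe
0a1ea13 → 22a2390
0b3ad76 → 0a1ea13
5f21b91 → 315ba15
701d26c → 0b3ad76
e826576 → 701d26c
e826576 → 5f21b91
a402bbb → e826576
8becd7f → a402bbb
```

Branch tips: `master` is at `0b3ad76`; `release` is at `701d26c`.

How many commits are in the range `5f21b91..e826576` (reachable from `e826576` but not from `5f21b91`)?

6

Reachable from e826576: {0a1ea13, 0b3ad76, 22a2390, 315ba15, 39740fe, 5f21b91, 701d26c, e826576}.
Reachable from 5f21b91: {315ba15, 5f21b91}.
In e826576's history but not 5f21b91's: {0a1ea13, 0b3ad76, 22a2390, 39740fe, 701d26c, e826576} — 6 commits.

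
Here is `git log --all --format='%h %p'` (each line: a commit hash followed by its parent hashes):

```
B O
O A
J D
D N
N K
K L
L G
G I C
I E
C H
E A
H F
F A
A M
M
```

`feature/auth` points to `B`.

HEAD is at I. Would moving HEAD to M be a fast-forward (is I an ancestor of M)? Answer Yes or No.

A fast-forward from I to M is possible iff I is an ancestor of M.
Ancestors of M: {M}.
I is not among them, so fast-forward is not possible.

No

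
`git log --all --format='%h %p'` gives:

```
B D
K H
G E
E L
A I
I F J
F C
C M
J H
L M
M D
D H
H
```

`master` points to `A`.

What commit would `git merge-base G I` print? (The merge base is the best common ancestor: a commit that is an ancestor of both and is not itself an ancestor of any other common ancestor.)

Ancestors of G: {D, E, G, H, L, M}.
Ancestors of I: {C, D, F, H, I, J, M}.
Common ancestors: {D, H, M}.
Among these, M is not an ancestor of any other common ancestor — it is the merge base.

M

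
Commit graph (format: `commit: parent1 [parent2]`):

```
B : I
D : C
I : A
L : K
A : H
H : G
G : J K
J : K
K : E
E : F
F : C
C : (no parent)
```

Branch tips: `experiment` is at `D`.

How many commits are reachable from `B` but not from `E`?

7

Reachable from B: {A, B, C, E, F, G, H, I, J, K}.
Reachable from E: {C, E, F}.
In B's history but not E's: {A, B, G, H, I, J, K} — 7 commits.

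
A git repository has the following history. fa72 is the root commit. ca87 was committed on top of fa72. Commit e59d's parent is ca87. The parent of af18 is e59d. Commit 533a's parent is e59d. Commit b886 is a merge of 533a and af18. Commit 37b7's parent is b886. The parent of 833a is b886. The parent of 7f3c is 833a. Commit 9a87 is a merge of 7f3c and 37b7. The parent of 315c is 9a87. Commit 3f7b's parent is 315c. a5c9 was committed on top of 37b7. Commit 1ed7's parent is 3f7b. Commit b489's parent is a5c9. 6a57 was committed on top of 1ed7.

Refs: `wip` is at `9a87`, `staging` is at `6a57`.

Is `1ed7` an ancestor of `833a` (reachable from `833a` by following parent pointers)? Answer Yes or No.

No

Ancestors of 833a: {533a, 833a, af18, b886, ca87, e59d, fa72}.
1ed7 is not in that set, so it is not an ancestor of 833a.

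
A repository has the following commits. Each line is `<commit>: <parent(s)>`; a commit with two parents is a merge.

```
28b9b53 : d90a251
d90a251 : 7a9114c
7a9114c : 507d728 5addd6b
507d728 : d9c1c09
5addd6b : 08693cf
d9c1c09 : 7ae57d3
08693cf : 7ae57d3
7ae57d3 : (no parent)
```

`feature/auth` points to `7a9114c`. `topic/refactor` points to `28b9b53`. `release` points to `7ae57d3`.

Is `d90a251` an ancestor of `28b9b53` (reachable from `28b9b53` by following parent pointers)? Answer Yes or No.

Ancestors of 28b9b53 (commits reachable by following parents): {08693cf, 28b9b53, 507d728, 5addd6b, 7a9114c, 7ae57d3, d90a251, d9c1c09}.
d90a251 is in that set, so it is an ancestor of 28b9b53.

Yes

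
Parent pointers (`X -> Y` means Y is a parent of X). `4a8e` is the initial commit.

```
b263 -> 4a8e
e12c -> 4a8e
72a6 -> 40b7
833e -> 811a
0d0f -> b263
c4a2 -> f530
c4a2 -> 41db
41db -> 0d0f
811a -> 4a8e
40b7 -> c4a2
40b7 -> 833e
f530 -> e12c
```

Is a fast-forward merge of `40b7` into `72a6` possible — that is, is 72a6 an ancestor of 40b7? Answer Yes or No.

No

A fast-forward from 72a6 to 40b7 is possible iff 72a6 is an ancestor of 40b7.
Ancestors of 40b7: {0d0f, 40b7, 41db, 4a8e, 811a, 833e, b263, c4a2, e12c, f530}.
72a6 is not among them, so fast-forward is not possible.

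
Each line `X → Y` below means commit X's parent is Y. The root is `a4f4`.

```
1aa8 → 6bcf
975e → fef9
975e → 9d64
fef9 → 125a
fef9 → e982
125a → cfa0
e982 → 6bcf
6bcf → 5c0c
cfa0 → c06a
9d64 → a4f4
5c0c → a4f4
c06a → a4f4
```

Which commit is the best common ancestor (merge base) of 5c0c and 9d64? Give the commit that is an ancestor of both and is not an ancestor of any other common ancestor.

Ancestors of 5c0c: {5c0c, a4f4}.
Ancestors of 9d64: {9d64, a4f4}.
Common ancestors: {a4f4}.
The only common ancestor is a4f4, so it is the merge base.

a4f4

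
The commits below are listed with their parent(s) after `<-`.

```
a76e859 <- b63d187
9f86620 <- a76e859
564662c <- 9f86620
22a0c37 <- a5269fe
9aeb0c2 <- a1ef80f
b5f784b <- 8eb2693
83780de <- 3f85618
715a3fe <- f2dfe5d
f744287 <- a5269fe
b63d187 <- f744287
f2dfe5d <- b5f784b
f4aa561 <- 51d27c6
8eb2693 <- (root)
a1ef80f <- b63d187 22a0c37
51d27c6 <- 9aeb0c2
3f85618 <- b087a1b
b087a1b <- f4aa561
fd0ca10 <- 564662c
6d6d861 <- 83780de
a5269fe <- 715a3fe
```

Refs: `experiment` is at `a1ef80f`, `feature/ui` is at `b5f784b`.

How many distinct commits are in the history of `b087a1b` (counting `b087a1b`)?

13

Walking parent pointers from b087a1b: reachable set = {22a0c37, 51d27c6, 715a3fe, 8eb2693, 9aeb0c2, a1ef80f, a5269fe, b087a1b, b5f784b, b63d187, f2dfe5d, f4aa561, f744287}.
That is 13 commits.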